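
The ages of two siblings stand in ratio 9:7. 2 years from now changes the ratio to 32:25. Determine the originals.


Let A = 9k, B = 7k.
(9k + 2) / (7k + 2) = 32/25
Cross-multiply: 25(9k + 2) = 32(7k + 2)
225k + 50 = 224k + 64
225k - 224k = 64 - 50
1k = 14
k = 14/1 = 14
A = 9×14 = 126, B = 7×14 = 98
= A = 126, B = 98

A = 126, B = 98


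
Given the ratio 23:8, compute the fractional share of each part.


Total parts = 23 + 8 = 31
First part: 23/31 = 23/31
Second part: 8/31 = 8/31
= 23/31 and 8/31

23/31 and 8/31


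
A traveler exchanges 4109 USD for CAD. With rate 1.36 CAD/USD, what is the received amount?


Amount × rate = 4109 × 1.36
= 5588.24 CAD

5588.24 CAD


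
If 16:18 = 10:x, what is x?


Cross multiply: 16 × x = 18 × 10
16x = 180
x = 180 / 16
= 11.25

11.25


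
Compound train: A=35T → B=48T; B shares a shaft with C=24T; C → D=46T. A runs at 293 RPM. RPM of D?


Stage 1: RPM_B = RPM_A × t_A/t_B = 293 × 35/48 = 10255/48 ≈ 213.65
B and C share a shaft → RPM_C = RPM_B
Stage 2: RPM_D = RPM_C × t_C/t_D = RPM_A × (t_A×t_C)/(t_B×t_D)
Overall ratio = (35×24)/(48×46) = 840/2208
RPM_D = 293 × 840/2208 = 246120/2208
≈ 111.47 RPM

111.47 RPM


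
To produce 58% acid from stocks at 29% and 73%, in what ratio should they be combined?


Let x parts of 29% mix with y parts of 73%.
29x + 73y = 58(x + y)
29x + 73y = 58x + 58y
x(29 - 58) = y(58 - 73)
x/y = (73 - 58)/(58 - 29) = 15/29
Simplify: 15:29
= 15:29

15:29


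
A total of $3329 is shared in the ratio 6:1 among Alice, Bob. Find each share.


Total parts = 6 + 1 = 7
Alice: 3329 × 6/7 = 2853.43
Bob: 3329 × 1/7 = 475.57
= Alice: $2853.43, Bob: $475.57

Alice: $2853.43, Bob: $475.57


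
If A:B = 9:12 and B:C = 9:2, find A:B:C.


Match B: multiply A:B by 9 → 81:108
Multiply B:C by 12 → 108:24
Combined: 81:108:24
GCD = 3
= 27:36:8

27:36:8


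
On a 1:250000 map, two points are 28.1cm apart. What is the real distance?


Real distance = map distance × scale
= 28.1cm × 250000
= 7025000 cm = 70250.0 m
= 70.250 km

70.250 km


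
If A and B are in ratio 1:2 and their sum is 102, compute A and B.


Let A = 1k, B = 2k.
1k + 2k = 102
3k = 102 → k = 102/3 = 34
A = 1×34 = 34, B = 2×34 = 68
= A = 34, B = 68

A = 34, B = 68


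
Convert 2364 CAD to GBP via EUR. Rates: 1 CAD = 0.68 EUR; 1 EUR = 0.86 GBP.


Step 1: 2364 CAD × 0.68 = 1607.52 EUR
Step 2: 1607.52 EUR × 0.86 = 1382.47 GBP
Implied rate CAD→GBP = 0.68 × 0.86 = 0.5848
= 1382.47 GBP

1382.47 GBP


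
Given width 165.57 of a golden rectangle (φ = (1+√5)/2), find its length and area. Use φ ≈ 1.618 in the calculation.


φ = (1 + √5) / 2 ≈ 1.618
Length = width × φ = 165.57 × 1.618 = 267.89226
≈ 267.89
Area = width × length = 165.57 × 267.89226 = 44354.9214882 ≈ 44354.92
= Length: 267.89, Area: 44354.92

Length: 267.89, Area: 44354.92


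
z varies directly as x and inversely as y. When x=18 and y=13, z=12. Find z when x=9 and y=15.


z = k·x/y
Solve for k using the known point: k = z·y/x = 12×13/18 = 156/18 ≈ 8.6667
Now evaluate at x=9, y=15:
z = k × 9 / 15 = (156 × 9) / (18 × 15) = 1404/270
= 5.2000

5.2000


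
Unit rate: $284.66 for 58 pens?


Unit rate = total / quantity
= 284.66 / 58
= $4.91 per unit

$4.91 per unit


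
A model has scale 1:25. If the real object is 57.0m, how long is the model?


Model size = real / scale
= 57.0 / 25
= 2.2800 m

2.2800 m


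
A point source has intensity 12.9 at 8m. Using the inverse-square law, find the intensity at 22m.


I₁d₁² = I₂d₂²
I₂ = I₁ × (d₁/d₂)²
= 12.9 × (8/22)²
= 12.9 × 64/484
= 825.6/484
≈ 1.7058

1.7058


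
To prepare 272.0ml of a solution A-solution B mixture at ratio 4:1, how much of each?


Total parts = 4 + 1 = 5
solution A: 272.0 × 4/5 = 217.6ml
solution B: 272.0 × 1/5 = 54.4ml
= 217.6ml and 54.4ml

217.6ml and 54.4ml


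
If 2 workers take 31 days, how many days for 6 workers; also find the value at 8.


Inverse proportion: x × y = constant
k = 2 × 31 = 62
At x=6: k/6 = 10.33
At x=8: k/8 = 7.75
= 10.33 and 7.75

10.33 and 7.75


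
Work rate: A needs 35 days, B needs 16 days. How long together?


Rate of A = 1/35 per day
Rate of B = 1/16 per day
Combined rate = 1/35 + 1/16 = 51/560 ≈ 0.0911 per day
Days = 1 / combined rate = 560/51
≈ 10.98 days

10.98 days


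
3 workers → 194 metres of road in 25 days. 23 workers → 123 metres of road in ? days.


Days ∝ work / workers, so d₂ = d₁ × (m₁/m₂) × (w₂/w₁)
Workers factor (inverse): 3/23 ≈ 0.1304
Work factor (direct): 123/194 ≈ 0.6340
d₂ = 25 × 3/23 × 123/194 = (25 × 3 × 123) / (23 × 194) = 9225/4462
≈ 2.07 days

2.07 days


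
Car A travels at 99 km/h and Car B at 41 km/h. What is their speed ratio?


Ratio = 99:41
GCD = 1
Simplified = 99:41
Time ratio (same distance) = 41:99
Speed ratio = 99:41

99:41


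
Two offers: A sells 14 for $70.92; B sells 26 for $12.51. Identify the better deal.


Deal A: $70.92/14 = $5.0657/unit
Deal B: $12.51/26 = $0.4812/unit
B is cheaper per unit
= Deal B

Deal B


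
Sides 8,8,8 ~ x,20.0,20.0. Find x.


Scale factor = 20.0/8 = 2.5
Missing side = 8 × 2.5
= 20.0

20.0


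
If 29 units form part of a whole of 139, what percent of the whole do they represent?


Percentage = (part / whole) × 100
= (29 / 139) × 100
≈ 20.86%

20.86%


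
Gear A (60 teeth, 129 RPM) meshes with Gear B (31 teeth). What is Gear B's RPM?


Gear ratio = 60:31 = 60:31
RPM_B = RPM_A × (teeth_A / teeth_B)
= 129 × (60/31)
= 249.7 RPM

249.7 RPM


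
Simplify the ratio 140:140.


GCD(140, 140) = 140
140/140 : 140/140
= 1:1

1:1


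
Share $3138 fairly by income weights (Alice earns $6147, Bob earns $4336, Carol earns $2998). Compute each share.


Total income = 6147 + 4336 + 2998 = $13481
Alice: $3138 × 6147/13481 = $1430.85
Bob: $3138 × 4336/13481 = $1009.30
Carol: $3138 × 2998/13481 = $697.85
= Alice: $1430.85, Bob: $1009.30, Carol: $697.85

Alice: $1430.85, Bob: $1009.30, Carol: $697.85


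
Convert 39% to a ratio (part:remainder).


39% means 39 parts out of 100; remainder = 61
Part : remainder = 39:61
GCD = 1
= 39:61

39:61


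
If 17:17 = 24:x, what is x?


Cross multiply: 17 × x = 17 × 24
17x = 408
x = 408 / 17
= 24.00

24.00


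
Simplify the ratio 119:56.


GCD(119, 56) = 7
119/7 : 56/7
= 17:8

17:8


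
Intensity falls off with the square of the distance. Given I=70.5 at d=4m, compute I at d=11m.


I₁d₁² = I₂d₂²
I₂ = I₁ × (d₁/d₂)²
= 70.5 × (4/11)²
= 70.5 × 16/121
= 1128/121
≈ 9.3223

9.3223


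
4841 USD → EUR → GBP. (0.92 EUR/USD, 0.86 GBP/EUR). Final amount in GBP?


Step 1: 4841 USD × 0.92 = 4453.72 EUR
Step 2: 4453.72 EUR × 0.86 = 3830.20 GBP
Implied rate USD→GBP = 0.92 × 0.86 = 0.7912
= 3830.20 GBP

3830.20 GBP


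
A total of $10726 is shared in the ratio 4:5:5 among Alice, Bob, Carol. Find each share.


Total parts = 4 + 5 + 5 = 14
Alice: 10726 × 4/14 = 3064.57
Bob: 10726 × 5/14 = 3830.71
Carol: 10726 × 5/14 = 3830.71
= Alice: $3064.57, Bob: $3830.71, Carol: $3830.71

Alice: $3064.57, Bob: $3830.71, Carol: $3830.71


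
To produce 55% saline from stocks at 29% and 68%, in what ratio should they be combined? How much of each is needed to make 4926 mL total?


Let x parts of 29% mix with y parts of 68%.
29x + 68y = 55(x + y)
29x + 68y = 55x + 55y
x(29 - 55) = y(55 - 68)
x/y = (68 - 55)/(55 - 29) = 13/26
Simplify: 1:2
Total parts = 3; one part = 4926/3 = 1642.00 mL
29% solution: 1×1642.00 = 1642.00 mL
68% solution: 2×1642.00 = 3284.00 mL
= ratio 1:2; 1642.00 mL and 3284.00 mL

ratio 1:2; 1642.00 mL and 3284.00 mL


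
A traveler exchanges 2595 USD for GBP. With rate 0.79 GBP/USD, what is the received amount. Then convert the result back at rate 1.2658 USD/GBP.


Amount × rate = 2595 × 0.79 = 2050.05 GBP
Round-trip: 2050.05 × 1.2658 = 2594.95 USD
= 2050.05 GBP, then 2594.95 USD

2050.05 GBP, then 2594.95 USD


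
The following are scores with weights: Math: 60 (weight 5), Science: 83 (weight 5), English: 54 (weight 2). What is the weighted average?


Numerator = 60×5 + 83×5 + 54×2
= 300 + 415 + 108
= 823
Total weight = 12
Weighted avg = 823/12
= 68.58

68.58


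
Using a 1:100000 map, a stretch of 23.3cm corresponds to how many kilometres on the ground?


Real distance = map distance × scale
= 23.3cm × 100000
= 2330000 cm = 23300.0 m
= 23.300 km

23.300 km


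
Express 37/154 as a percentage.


Percentage = (part / whole) × 100
= (37 / 154) × 100
≈ 24.03%

24.03%


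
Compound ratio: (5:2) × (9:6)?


Compound ratio = (5×9) : (2×6)
= 45:12
GCD = 3
= 15:4

15:4


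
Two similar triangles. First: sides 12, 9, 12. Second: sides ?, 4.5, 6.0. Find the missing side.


Scale factor = 4.5/9 = 0.5
Missing side = 12 × 0.5
= 6.0

6.0


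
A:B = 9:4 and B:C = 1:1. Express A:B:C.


Match B: multiply A:B by 1 → 9:4
Multiply B:C by 4 → 4:4
Combined: 9:4:4
GCD = 1
= 9:4:4

9:4:4


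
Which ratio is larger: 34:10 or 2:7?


34/10 = 3.4000
2/7 = 0.2857
3.4000 > 0.2857, so 34:10 is greater
= 34:10

34:10


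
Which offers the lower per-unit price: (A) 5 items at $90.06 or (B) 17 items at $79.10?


Deal A: $90.06/5 = $18.0120/unit
Deal B: $79.10/17 = $4.6529/unit
B is cheaper per unit
= Deal B

Deal B


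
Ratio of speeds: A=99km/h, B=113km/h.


Ratio = 99:113
GCD = 1
Simplified = 99:113
Time ratio (same distance) = 113:99
Speed ratio = 99:113

99:113


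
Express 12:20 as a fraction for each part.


Total parts = 12 + 20 = 32
First part: 12/32 = 3/8
Second part: 20/32 = 5/8
= 3/8 and 5/8

3/8 and 5/8


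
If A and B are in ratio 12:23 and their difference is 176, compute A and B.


Let A = 12k, B = 23k.
23k - 12k = 176
11k = 176 → k = 176/11 = 16
A = 12×16 = 192, B = 23×16 = 368
= A = 192, B = 368

A = 192, B = 368


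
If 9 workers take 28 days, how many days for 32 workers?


Inverse proportion: x × y = constant
k = 9 × 28 = 252
y₂ = k / 32 = 252 / 32
= 7.88

7.88


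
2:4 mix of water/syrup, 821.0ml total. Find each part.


Total parts = 2 + 4 = 6
water: 821.0 × 2/6 = 273.7ml
syrup: 821.0 × 4/6 = 547.3ml
= 273.7ml and 547.3ml

273.7ml and 547.3ml


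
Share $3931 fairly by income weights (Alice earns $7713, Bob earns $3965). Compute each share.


Total income = 7713 + 3965 = $11678
Alice: $3931 × 7713/11678 = $2596.32
Bob: $3931 × 3965/11678 = $1334.68
= Alice: $2596.32, Bob: $1334.68

Alice: $2596.32, Bob: $1334.68


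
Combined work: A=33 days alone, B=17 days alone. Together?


Rate of A = 1/33 per day
Rate of B = 1/17 per day
Combined rate = 1/33 + 1/17 = 50/561 ≈ 0.0891 per day
Days = 1 / combined rate = 561/50
= 11.22 days

11.22 days


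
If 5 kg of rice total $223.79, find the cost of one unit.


Unit rate = total / quantity
= 223.79 / 5
= $44.76 per unit

$44.76 per unit


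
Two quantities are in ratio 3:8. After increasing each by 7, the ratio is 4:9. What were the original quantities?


Let A = 3k, B = 8k.
(3k + 7) / (8k + 7) = 4/9
Cross-multiply: 9(3k + 7) = 4(8k + 7)
27k + 63 = 32k + 28
27k - 32k = 28 - 63
-5k = -35
k = -35/-5 = 7
A = 3×7 = 21, B = 8×7 = 56
= A = 21, B = 56

A = 21, B = 56


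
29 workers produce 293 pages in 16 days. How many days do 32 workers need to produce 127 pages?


Days ∝ work / workers, so d₂ = d₁ × (m₁/m₂) × (w₂/w₁)
Workers factor (inverse): 29/32 ≈ 0.9063
Work factor (direct): 127/293 ≈ 0.4334
d₂ = 16 × 29/32 × 127/293 = (16 × 29 × 127) / (32 × 293) = 58928/9376
≈ 6.28 days

6.28 days


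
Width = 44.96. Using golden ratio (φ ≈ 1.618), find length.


φ = (1 + √5) / 2 ≈ 1.618
Length = width × φ = 44.96 × 1.618 = 72.74528
≈ 72.75

72.75


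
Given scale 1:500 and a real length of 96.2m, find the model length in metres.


Model size = real / scale
= 96.2 / 500
= 0.1924 m

0.1924 m


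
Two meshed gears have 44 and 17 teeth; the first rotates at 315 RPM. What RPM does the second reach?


Gear ratio = 44:17 = 44:17
RPM_B = RPM_A × (teeth_A / teeth_B)
= 315 × (44/17)
= 815.3 RPM

815.3 RPM


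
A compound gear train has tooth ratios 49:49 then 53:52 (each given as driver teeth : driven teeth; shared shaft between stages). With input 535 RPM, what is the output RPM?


Stage 1: RPM_B = RPM_A × t_A/t_B = 535 × 49/49 = 26215/49 = 535.00
B and C share a shaft → RPM_C = RPM_B
Stage 2: RPM_D = RPM_C × t_C/t_D = RPM_A × (t_A×t_C)/(t_B×t_D)
Overall ratio = (49×53)/(49×52) = 2597/2548
RPM_D = 535 × 2597/2548 = 1389395/2548
≈ 545.29 RPM

545.29 RPM


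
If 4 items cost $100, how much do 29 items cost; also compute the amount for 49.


Direct proportion: y/x = constant
k = 100/4 = 25.0000
y at x=29: k × 29 = 100 × 29 / 4 = 2900/4 = 725.00
y at x=49: k × 49 = 100 × 49 / 4 = 4900/4 = 1225.00
= 725.00 and 1225.00

725.00 and 1225.00


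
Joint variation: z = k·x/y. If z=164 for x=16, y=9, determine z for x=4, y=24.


z = k·x/y
Solve for k using the known point: k = z·y/x = 164×9/16 = 1476/16 = 92.2500
Now evaluate at x=4, y=24:
z = k × 4 / 24 = (1476 × 4) / (16 × 24) = 5904/384
= 15.3750

15.3750


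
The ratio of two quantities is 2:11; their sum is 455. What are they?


Let A = 2k, B = 11k.
2k + 11k = 455
13k = 455 → k = 455/13 = 35
A = 2×35 = 70, B = 11×35 = 385
= A = 70, B = 385

A = 70, B = 385


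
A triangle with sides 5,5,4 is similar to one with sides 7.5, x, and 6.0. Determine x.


Scale factor = 7.5/5 = 1.5
Missing side = 5 × 1.5
= 7.5

7.5


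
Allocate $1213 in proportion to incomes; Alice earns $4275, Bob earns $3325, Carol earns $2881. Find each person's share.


Total income = 4275 + 3325 + 2881 = $10481
Alice: $1213 × 4275/10481 = $494.76
Bob: $1213 × 3325/10481 = $384.81
Carol: $1213 × 2881/10481 = $333.43
= Alice: $494.76, Bob: $384.81, Carol: $333.43

Alice: $494.76, Bob: $384.81, Carol: $333.43


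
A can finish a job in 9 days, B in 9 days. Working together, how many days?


Rate of A = 1/9 per day
Rate of B = 1/9 per day
Combined rate = 1/9 + 1/9 = 18/81 ≈ 0.2222 per day
Days = 1 / combined rate = 81/18
= 4.50 days

4.50 days


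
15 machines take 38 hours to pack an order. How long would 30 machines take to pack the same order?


Inverse proportion: x × y = constant
k = 15 × 38 = 570
y₂ = k / 30 = 570 / 30
= 19.00

19.00


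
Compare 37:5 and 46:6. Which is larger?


37/5 = 7.4000
46/6 = 7.6667
7.4000 < 7.6667, so 37:5 is less
= 46:6

46:6


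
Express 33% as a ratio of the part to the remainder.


33% means 33 parts out of 100; remainder = 67
Part : remainder = 33:67
GCD = 1
= 33:67

33:67


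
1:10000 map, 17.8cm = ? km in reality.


Real distance = map distance × scale
= 17.8cm × 10000
= 178000 cm = 1780.0 m
= 1.780 km

1.780 km


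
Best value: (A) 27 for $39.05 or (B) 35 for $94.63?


Deal A: $39.05/27 = $1.4463/unit
Deal B: $94.63/35 = $2.7037/unit
A is cheaper per unit
= Deal A

Deal A


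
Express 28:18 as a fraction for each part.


Total parts = 28 + 18 = 46
First part: 28/46 = 14/23
Second part: 18/46 = 9/23
= 14/23 and 9/23

14/23 and 9/23


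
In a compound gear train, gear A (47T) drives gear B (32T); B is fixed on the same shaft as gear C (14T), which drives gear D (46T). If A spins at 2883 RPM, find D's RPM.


Stage 1: RPM_B = RPM_A × t_A/t_B = 2883 × 47/32 = 135501/32 ≈ 4234.41
B and C share a shaft → RPM_C = RPM_B
Stage 2: RPM_D = RPM_C × t_C/t_D = RPM_A × (t_A×t_C)/(t_B×t_D)
Overall ratio = (47×14)/(32×46) = 658/1472
RPM_D = 2883 × 658/1472 = 1897014/1472
≈ 1288.73 RPM

1288.73 RPM


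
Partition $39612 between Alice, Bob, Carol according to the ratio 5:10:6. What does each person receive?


Total parts = 5 + 10 + 6 = 21
Alice: 39612 × 5/21 = 9431.43
Bob: 39612 × 10/21 = 18862.86
Carol: 39612 × 6/21 = 11317.71
= Alice: $9431.43, Bob: $18862.86, Carol: $11317.71

Alice: $9431.43, Bob: $18862.86, Carol: $11317.71


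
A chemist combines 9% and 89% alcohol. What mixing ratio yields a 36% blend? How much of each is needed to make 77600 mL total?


Let x parts of 9% mix with y parts of 89%.
9x + 89y = 36(x + y)
9x + 89y = 36x + 36y
x(9 - 36) = y(36 - 89)
x/y = (89 - 36)/(36 - 9) = 53/27
Simplify: 53:27
Total parts = 80; one part = 77600/80 = 970.00 mL
9% solution: 53×970.00 = 51410.00 mL
89% solution: 27×970.00 = 26190.00 mL
= ratio 53:27; 51410.00 mL and 26190.00 mL

ratio 53:27; 51410.00 mL and 26190.00 mL


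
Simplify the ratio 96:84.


GCD(96, 84) = 12
96/12 : 84/12
= 8:7

8:7


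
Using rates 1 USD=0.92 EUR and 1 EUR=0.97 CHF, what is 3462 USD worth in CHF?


Step 1: 3462 USD × 0.92 = 3185.04 EUR
Step 2: 3185.04 EUR × 0.97 = 3089.49 CHF
Implied rate USD→CHF = 0.92 × 0.97 = 0.8924
= 3089.49 CHF

3089.49 CHF


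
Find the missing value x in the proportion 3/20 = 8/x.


Cross multiply: 3 × x = 20 × 8
3x = 160
x = 160 / 3
= 53.33

53.33


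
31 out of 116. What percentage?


Percentage = (part / whole) × 100
= (31 / 116) × 100
≈ 26.72%

26.72%


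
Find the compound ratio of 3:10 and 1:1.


Compound ratio = (3×1) : (10×1)
= 3:10
GCD = 1
= 3:10

3:10


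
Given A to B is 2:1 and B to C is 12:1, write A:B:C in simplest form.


Match B: multiply A:B by 12 → 24:12
Multiply B:C by 1 → 12:1
Combined: 24:12:1
GCD = 1
= 24:12:1

24:12:1


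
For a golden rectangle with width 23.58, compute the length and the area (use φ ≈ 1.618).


φ = (1 + √5) / 2 ≈ 1.618
Length = width × φ = 23.58 × 1.618 = 38.15244
≈ 38.15
Area = width × length = 23.58 × 38.15244 = 899.6345352 ≈ 899.63
= Length: 38.15, Area: 899.63

Length: 38.15, Area: 899.63


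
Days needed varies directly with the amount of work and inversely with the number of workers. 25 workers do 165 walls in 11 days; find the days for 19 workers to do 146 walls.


Days ∝ work / workers, so d₂ = d₁ × (m₁/m₂) × (w₂/w₁)
Workers factor (inverse): 25/19 ≈ 1.3158
Work factor (direct): 146/165 ≈ 0.8848
d₂ = 11 × 25/19 × 146/165 = (11 × 25 × 146) / (19 × 165) = 40150/3135
≈ 12.81 days

12.81 days


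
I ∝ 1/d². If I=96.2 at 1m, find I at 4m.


I₁d₁² = I₂d₂²
I₂ = I₁ × (d₁/d₂)²
= 96.2 × (1/4)²
= 96.2 × 1/16
= 96.2/16
= 6.0125

6.0125


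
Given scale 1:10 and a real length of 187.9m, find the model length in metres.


Model size = real / scale
= 187.9 / 10
= 18.7900 m

18.7900 m


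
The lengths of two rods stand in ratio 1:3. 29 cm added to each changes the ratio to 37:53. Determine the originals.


Let A = 1k, B = 3k.
(1k + 29) / (3k + 29) = 37/53
Cross-multiply: 53(1k + 29) = 37(3k + 29)
53k + 1537 = 111k + 1073
53k - 111k = 1073 - 1537
-58k = -464
k = -464/-58 = 8
A = 1×8 = 8, B = 3×8 = 24
= A = 8, B = 24

A = 8, B = 24


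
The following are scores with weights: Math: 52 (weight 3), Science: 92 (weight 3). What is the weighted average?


Numerator = 52×3 + 92×3
= 156 + 276
= 432
Total weight = 6
Weighted avg = 432/6
= 72.00

72.00


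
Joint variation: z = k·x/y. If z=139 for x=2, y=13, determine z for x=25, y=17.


z = k·x/y
Solve for k using the known point: k = z·y/x = 139×13/2 = 1807/2 = 903.5000
Now evaluate at x=25, y=17:
z = k × 25 / 17 = (1807 × 25) / (2 × 17) = 45175/34
≈ 1328.6765

1328.6765


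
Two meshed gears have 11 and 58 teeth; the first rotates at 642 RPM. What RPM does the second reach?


Gear ratio = 11:58 = 11:58
RPM_B = RPM_A × (teeth_A / teeth_B)
= 642 × (11/58)
= 121.8 RPM

121.8 RPM


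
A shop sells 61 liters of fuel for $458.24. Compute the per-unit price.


Unit rate = total / quantity
= 458.24 / 61
= $7.51 per unit

$7.51 per unit


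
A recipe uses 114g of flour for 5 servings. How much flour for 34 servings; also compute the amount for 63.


Direct proportion: y/x = constant
k = 114/5 = 22.8000
y at x=34: k × 34 = 114 × 34 / 5 = 3876/5 = 775.20
y at x=63: k × 63 = 114 × 63 / 5 = 7182/5 = 1436.40
= 775.20 and 1436.40

775.20 and 1436.40


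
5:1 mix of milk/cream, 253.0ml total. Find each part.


Total parts = 5 + 1 = 6
milk: 253.0 × 5/6 = 210.8ml
cream: 253.0 × 1/6 = 42.2ml
= 210.8ml and 42.2ml

210.8ml and 42.2ml


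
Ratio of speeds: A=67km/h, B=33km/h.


Ratio = 67:33
GCD = 1
Simplified = 67:33
Time ratio (same distance) = 33:67
Speed ratio = 67:33

67:33


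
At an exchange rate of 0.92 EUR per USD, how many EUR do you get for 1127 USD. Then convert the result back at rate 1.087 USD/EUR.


Amount × rate = 1127 × 0.92 = 1036.84 EUR
Round-trip: 1036.84 × 1.087 = 1127.05 USD
= 1036.84 EUR, then 1127.05 USD

1036.84 EUR, then 1127.05 USD


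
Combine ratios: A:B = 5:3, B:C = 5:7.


Match B: multiply A:B by 5 → 25:15
Multiply B:C by 3 → 15:21
Combined: 25:15:21
GCD = 1
= 25:15:21

25:15:21


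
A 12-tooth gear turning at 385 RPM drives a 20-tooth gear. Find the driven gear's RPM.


Gear ratio = 12:20 = 3:5
RPM_B = RPM_A × (teeth_A / teeth_B)
= 385 × (12/20)
= 231.0 RPM

231.0 RPM


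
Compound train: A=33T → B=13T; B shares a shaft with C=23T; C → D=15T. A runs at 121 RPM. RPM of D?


Stage 1: RPM_B = RPM_A × t_A/t_B = 121 × 33/13 = 3993/13 ≈ 307.15
B and C share a shaft → RPM_C = RPM_B
Stage 2: RPM_D = RPM_C × t_C/t_D = RPM_A × (t_A×t_C)/(t_B×t_D)
Overall ratio = (33×23)/(13×15) = 759/195
RPM_D = 121 × 759/195 = 91839/195
≈ 470.97 RPM

470.97 RPM


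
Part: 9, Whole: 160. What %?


Percentage = (part / whole) × 100
= (9 / 160) × 100
≈ 5.63%

5.63%


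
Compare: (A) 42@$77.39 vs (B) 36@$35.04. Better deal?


Deal A: $77.39/42 = $1.8426/unit
Deal B: $35.04/36 = $0.9733/unit
B is cheaper per unit
= Deal B

Deal B


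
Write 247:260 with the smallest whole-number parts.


GCD(247, 260) = 13
247/13 : 260/13
= 19:20

19:20


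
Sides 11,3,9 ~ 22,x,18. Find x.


Scale factor = 22/11 = 2
Missing side = 3 × 2
= 6.0

6.0


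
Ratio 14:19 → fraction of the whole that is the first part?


Total parts = 14 + 19 = 33
First part: 14/33 = 14/33
= 14/33

14/33


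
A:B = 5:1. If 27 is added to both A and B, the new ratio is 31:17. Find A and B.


Let A = 5k, B = 1k.
(5k + 27) / (1k + 27) = 31/17
Cross-multiply: 17(5k + 27) = 31(1k + 27)
85k + 459 = 31k + 837
85k - 31k = 837 - 459
54k = 378
k = 378/54 = 7
A = 5×7 = 35, B = 1×7 = 7
= A = 35, B = 7

A = 35, B = 7


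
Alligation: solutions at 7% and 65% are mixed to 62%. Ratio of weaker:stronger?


Let x parts of 7% mix with y parts of 65%.
7x + 65y = 62(x + y)
7x + 65y = 62x + 62y
x(7 - 62) = y(62 - 65)
x/y = (65 - 62)/(62 - 7) = 3/55
Simplify: 3:55
= 3:55

3:55


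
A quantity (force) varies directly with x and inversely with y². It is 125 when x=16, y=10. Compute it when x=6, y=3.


z = k·x/y²
Solve for k using the known point: k = z·y²/x = 125×100/16 = 12500/16 = 781.2500
Now evaluate at x=6, y=3:
z = k × 6 / 9 = (12500 × 6) / (16 × 9) = 75000/144
≈ 520.8333

520.8333


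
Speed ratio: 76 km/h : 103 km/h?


Ratio = 76:103
GCD = 1
Simplified = 76:103
Time ratio (same distance) = 103:76
Speed ratio = 76:103

76:103


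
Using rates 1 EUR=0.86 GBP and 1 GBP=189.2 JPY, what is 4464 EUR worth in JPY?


Step 1: 4464 EUR × 0.86 = 3839.04 GBP
Step 2: 3839.04 GBP × 189.2 = 726346.37 JPY
Implied rate EUR→JPY = 0.86 × 189.2 = 162.7120
= 726346.37 JPY

726346.37 JPY


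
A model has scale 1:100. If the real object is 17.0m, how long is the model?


Model size = real / scale
= 17.0 / 100
= 0.1700 m

0.1700 m


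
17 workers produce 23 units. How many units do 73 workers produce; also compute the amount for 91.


Direct proportion: y/x = constant
k = 23/17 ≈ 1.3529
y at x=73: k × 73 = 23 × 73 / 17 = 1679/17 ≈ 98.76
y at x=91: k × 91 = 23 × 91 / 17 = 2093/17 ≈ 123.12
= 98.76 and 123.12

98.76 and 123.12


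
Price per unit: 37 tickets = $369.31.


Unit rate = total / quantity
= 369.31 / 37
= $9.98 per unit

$9.98 per unit


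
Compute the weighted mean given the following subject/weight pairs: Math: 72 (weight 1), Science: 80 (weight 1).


Numerator = 72×1 + 80×1
= 72 + 80
= 152
Total weight = 2
Weighted avg = 152/2
= 76.00

76.00


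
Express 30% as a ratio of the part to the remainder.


30% means 30 parts out of 100; remainder = 70
Part : remainder = 30:70
GCD = 10
= 3:7

3:7


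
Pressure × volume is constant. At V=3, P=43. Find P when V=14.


Inverse proportion: x × y = constant
k = 3 × 43 = 129
y₂ = k / 14 = 129 / 14
= 9.21

9.21


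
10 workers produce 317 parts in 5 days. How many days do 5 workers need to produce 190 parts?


Days ∝ work / workers, so d₂ = d₁ × (m₁/m₂) × (w₂/w₁)
Workers factor (inverse): 10/5 = 2.0000
Work factor (direct): 190/317 ≈ 0.5994
d₂ = 5 × 10/5 × 190/317 = (5 × 10 × 190) / (5 × 317) = 9500/1585
≈ 5.99 days

5.99 days


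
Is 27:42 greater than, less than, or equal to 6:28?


27/42 = 0.6429
6/28 = 0.2143
0.6429 > 0.2143, so 27:42 is greater
= greater than

greater than


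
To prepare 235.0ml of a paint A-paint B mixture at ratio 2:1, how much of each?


Total parts = 2 + 1 = 3
paint A: 235.0 × 2/3 = 156.7ml
paint B: 235.0 × 1/3 = 78.3ml
= 156.7ml and 78.3ml

156.7ml and 78.3ml


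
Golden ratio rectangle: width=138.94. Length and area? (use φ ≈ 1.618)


φ = (1 + √5) / 2 ≈ 1.618
Length = width × φ = 138.94 × 1.618 = 224.80492
≈ 224.80
Area = width × length = 138.94 × 224.80492 = 31234.3955848 ≈ 31234.40
= Length: 224.80, Area: 31234.40

Length: 224.80, Area: 31234.40


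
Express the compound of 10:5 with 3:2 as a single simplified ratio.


Compound ratio = (10×3) : (5×2)
= 30:10
GCD = 10
= 3:1

3:1


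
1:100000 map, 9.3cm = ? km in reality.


Real distance = map distance × scale
= 9.3cm × 100000
= 930000 cm = 9300.0 m
= 9.300 km

9.300 km


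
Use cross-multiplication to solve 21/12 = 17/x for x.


Cross multiply: 21 × x = 12 × 17
21x = 204
x = 204 / 21
= 9.71

9.71


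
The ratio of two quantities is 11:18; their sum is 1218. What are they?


Let A = 11k, B = 18k.
11k + 18k = 1218
29k = 1218 → k = 1218/29 = 42
A = 11×42 = 462, B = 18×42 = 756
= A = 462, B = 756

A = 462, B = 756


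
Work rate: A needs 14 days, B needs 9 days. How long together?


Rate of A = 1/14 per day
Rate of B = 1/9 per day
Combined rate = 1/14 + 1/9 = 23/126 ≈ 0.1825 per day
Days = 1 / combined rate = 126/23
≈ 5.48 days

5.48 days


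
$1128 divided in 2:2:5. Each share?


Total parts = 2 + 2 + 5 = 9
Part 1: 1128 × 2/9 = 250.67
Part 2: 1128 × 2/9 = 250.67
Part 3: 1128 × 5/9 = 626.67
= Part 1: $250.67, Part 2: $250.67, Part 3: $626.67

Part 1: $250.67, Part 2: $250.67, Part 3: $626.67


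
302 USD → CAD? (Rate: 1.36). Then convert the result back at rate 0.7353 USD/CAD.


Amount × rate = 302 × 1.36 = 410.72 CAD
Round-trip: 410.72 × 0.7353 = 302.00 USD
= 410.72 CAD, then 302.00 USD

410.72 CAD, then 302.00 USD


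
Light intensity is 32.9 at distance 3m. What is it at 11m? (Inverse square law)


I₁d₁² = I₂d₂²
I₂ = I₁ × (d₁/d₂)²
= 32.9 × (3/11)²
= 32.9 × 9/121
= 296.1/121
≈ 2.4471

2.4471


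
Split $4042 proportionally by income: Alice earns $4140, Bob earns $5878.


Total income = 4140 + 5878 = $10018
Alice: $4042 × 4140/10018 = $1670.38
Bob: $4042 × 5878/10018 = $2371.62
= Alice: $1670.38, Bob: $2371.62

Alice: $1670.38, Bob: $2371.62


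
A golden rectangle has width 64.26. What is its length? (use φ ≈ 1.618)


φ = (1 + √5) / 2 ≈ 1.618
Length = width × φ = 64.26 × 1.618 = 103.97268
≈ 103.97

103.97


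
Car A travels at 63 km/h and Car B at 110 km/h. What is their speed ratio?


Ratio = 63:110
GCD = 1
Simplified = 63:110
Time ratio (same distance) = 110:63
Speed ratio = 63:110

63:110


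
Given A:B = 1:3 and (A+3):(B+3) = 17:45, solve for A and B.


Let A = 1k, B = 3k.
(1k + 3) / (3k + 3) = 17/45
Cross-multiply: 45(1k + 3) = 17(3k + 3)
45k + 135 = 51k + 51
45k - 51k = 51 - 135
-6k = -84
k = -84/-6 = 14
A = 1×14 = 14, B = 3×14 = 42
= A = 14, B = 42

A = 14, B = 42


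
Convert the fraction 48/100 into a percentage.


Percentage = (part / whole) × 100
= (48 / 100) × 100
= 48.00%

48.00%


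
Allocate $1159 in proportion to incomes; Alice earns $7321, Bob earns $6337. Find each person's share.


Total income = 7321 + 6337 = $13658
Alice: $1159 × 7321/13658 = $621.25
Bob: $1159 × 6337/13658 = $537.75
= Alice: $621.25, Bob: $537.75

Alice: $621.25, Bob: $537.75


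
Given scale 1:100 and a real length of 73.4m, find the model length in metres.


Model size = real / scale
= 73.4 / 100
= 0.7340 m

0.7340 m


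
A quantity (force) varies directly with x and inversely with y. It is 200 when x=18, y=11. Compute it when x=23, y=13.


z = k·x/y
Solve for k using the known point: k = z·y/x = 200×11/18 = 2200/18 ≈ 122.2222
Now evaluate at x=23, y=13:
z = k × 23 / 13 = (2200 × 23) / (18 × 13) = 50600/234
≈ 216.2393

216.2393


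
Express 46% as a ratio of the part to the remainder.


46% means 46 parts out of 100; remainder = 54
Part : remainder = 46:54
GCD = 2
= 23:27

23:27


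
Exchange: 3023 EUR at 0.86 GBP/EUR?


Amount × rate = 3023 × 0.86
= 2599.78 GBP

2599.78 GBP


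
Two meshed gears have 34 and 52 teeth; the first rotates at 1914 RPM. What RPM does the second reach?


Gear ratio = 34:52 = 17:26
RPM_B = RPM_A × (teeth_A / teeth_B)
= 1914 × (34/52)
= 1251.5 RPM

1251.5 RPM


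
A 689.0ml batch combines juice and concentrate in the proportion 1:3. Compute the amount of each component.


Total parts = 1 + 3 = 4
juice: 689.0 × 1/4 = 172.3ml
concentrate: 689.0 × 3/4 = 516.8ml
= 172.3ml and 516.8ml

172.3ml and 516.8ml


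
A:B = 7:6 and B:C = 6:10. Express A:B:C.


Match B: multiply A:B by 6 → 42:36
Multiply B:C by 6 → 36:60
Combined: 42:36:60
GCD = 6
= 7:6:10

7:6:10


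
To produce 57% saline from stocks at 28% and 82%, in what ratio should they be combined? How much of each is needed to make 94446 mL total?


Let x parts of 28% mix with y parts of 82%.
28x + 82y = 57(x + y)
28x + 82y = 57x + 57y
x(28 - 57) = y(57 - 82)
x/y = (82 - 57)/(57 - 28) = 25/29
Simplify: 25:29
Total parts = 54; one part = 94446/54 = 1749.00 mL
28% solution: 25×1749.00 = 43725.00 mL
82% solution: 29×1749.00 = 50721.00 mL
= ratio 25:29; 43725.00 mL and 50721.00 mL

ratio 25:29; 43725.00 mL and 50721.00 mL


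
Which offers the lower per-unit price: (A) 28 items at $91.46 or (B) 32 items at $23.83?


Deal A: $91.46/28 = $3.2664/unit
Deal B: $23.83/32 = $0.7447/unit
B is cheaper per unit
= Deal B

Deal B


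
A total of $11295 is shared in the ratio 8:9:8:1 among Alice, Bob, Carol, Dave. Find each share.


Total parts = 8 + 9 + 8 + 1 = 26
Alice: 11295 × 8/26 = 3475.38
Bob: 11295 × 9/26 = 3909.81
Carol: 11295 × 8/26 = 3475.38
Dave: 11295 × 1/26 = 434.42
= Alice: $3475.38, Bob: $3909.81, Carol: $3475.38, Dave: $434.42

Alice: $3475.38, Bob: $3909.81, Carol: $3475.38, Dave: $434.42


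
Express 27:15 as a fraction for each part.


Total parts = 27 + 15 = 42
First part: 27/42 = 9/14
Second part: 15/42 = 5/14
= 9/14 and 5/14

9/14 and 5/14


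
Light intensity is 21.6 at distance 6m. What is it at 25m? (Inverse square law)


I₁d₁² = I₂d₂²
I₂ = I₁ × (d₁/d₂)²
= 21.6 × (6/25)²
= 21.6 × 36/625
= 777.6/625
≈ 1.2442

1.2442


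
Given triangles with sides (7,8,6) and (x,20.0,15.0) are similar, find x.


Scale factor = 20.0/8 = 2.5
Missing side = 7 × 2.5
= 17.5

17.5


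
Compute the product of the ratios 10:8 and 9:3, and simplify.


Compound ratio = (10×9) : (8×3)
= 90:24
GCD = 6
= 15:4

15:4


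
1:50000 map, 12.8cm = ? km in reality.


Real distance = map distance × scale
= 12.8cm × 50000
= 640000 cm = 6400.0 m
= 6.400 km

6.400 km


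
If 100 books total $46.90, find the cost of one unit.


Unit rate = total / quantity
= 46.90 / 100
= $0.47 per unit

$0.47 per unit


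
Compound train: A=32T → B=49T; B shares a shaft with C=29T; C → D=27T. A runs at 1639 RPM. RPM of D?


Stage 1: RPM_B = RPM_A × t_A/t_B = 1639 × 32/49 = 52448/49 ≈ 1070.37
B and C share a shaft → RPM_C = RPM_B
Stage 2: RPM_D = RPM_C × t_C/t_D = RPM_A × (t_A×t_C)/(t_B×t_D)
Overall ratio = (32×29)/(49×27) = 928/1323
RPM_D = 1639 × 928/1323 = 1520992/1323
≈ 1149.65 RPM

1149.65 RPM


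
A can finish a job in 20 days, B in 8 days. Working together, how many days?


Rate of A = 1/20 per day
Rate of B = 1/8 per day
Combined rate = 1/20 + 1/8 = 28/160 = 0.1750 per day
Days = 1 / combined rate = 160/28
≈ 5.71 days

5.71 days


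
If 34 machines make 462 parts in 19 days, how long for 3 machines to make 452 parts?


Days ∝ work / workers, so d₂ = d₁ × (m₁/m₂) × (w₂/w₁)
Workers factor (inverse): 34/3 ≈ 11.3333
Work factor (direct): 452/462 ≈ 0.9784
d₂ = 19 × 34/3 × 452/462 = (19 × 34 × 452) / (3 × 462) = 291992/1386
≈ 210.67 days

210.67 days


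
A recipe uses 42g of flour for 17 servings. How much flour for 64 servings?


Direct proportion: y/x = constant
k = 42/17 ≈ 2.4706
y₂ = k × 64 = 42 × 64 / 17 = 2688/17
≈ 158.12

158.12


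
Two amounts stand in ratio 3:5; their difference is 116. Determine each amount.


Let A = 3k, B = 5k.
5k - 3k = 116
2k = 116 → k = 116/2 = 58
A = 3×58 = 174, B = 5×58 = 290
= A = 174, B = 290

A = 174, B = 290


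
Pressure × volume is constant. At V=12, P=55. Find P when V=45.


Inverse proportion: x × y = constant
k = 12 × 55 = 660
y₂ = k / 45 = 660 / 45
= 14.67

14.67


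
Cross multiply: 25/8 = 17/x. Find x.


Cross multiply: 25 × x = 8 × 17
25x = 136
x = 136 / 25
= 5.44

5.44


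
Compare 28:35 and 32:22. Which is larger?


28/35 = 0.8000
32/22 = 1.4545
0.8000 < 1.4545, so 28:35 is less
= 32:22

32:22


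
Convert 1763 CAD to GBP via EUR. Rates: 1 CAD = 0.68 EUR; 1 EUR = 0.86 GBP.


Step 1: 1763 CAD × 0.68 = 1198.84 EUR
Step 2: 1198.84 EUR × 0.86 = 1031.00 GBP
Implied rate CAD→GBP = 0.68 × 0.86 = 0.5848
= 1031.00 GBP

1031.00 GBP


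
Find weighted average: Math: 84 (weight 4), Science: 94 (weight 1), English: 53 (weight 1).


Numerator = 84×4 + 94×1 + 53×1
= 336 + 94 + 53
= 483
Total weight = 6
Weighted avg = 483/6
= 80.50

80.50


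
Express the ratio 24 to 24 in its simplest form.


GCD(24, 24) = 24
24/24 : 24/24
= 1:1

1:1


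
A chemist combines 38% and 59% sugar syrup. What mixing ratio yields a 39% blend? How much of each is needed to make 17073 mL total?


Let x parts of 38% mix with y parts of 59%.
38x + 59y = 39(x + y)
38x + 59y = 39x + 39y
x(38 - 39) = y(39 - 59)
x/y = (59 - 39)/(39 - 38) = 20/1
Simplify: 20:1
Total parts = 21; one part = 17073/21 = 813.00 mL
38% solution: 20×813.00 = 16260.00 mL
59% solution: 1×813.00 = 813.00 mL
= ratio 20:1; 16260.00 mL and 813.00 mL

ratio 20:1; 16260.00 mL and 813.00 mL


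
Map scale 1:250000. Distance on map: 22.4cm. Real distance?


Real distance = map distance × scale
= 22.4cm × 250000
= 5600000 cm = 56000.0 m
= 56.000 km

56.000 km


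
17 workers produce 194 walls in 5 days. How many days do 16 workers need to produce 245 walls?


Days ∝ work / workers, so d₂ = d₁ × (m₁/m₂) × (w₂/w₁)
Workers factor (inverse): 17/16 = 1.0625
Work factor (direct): 245/194 ≈ 1.2629
d₂ = 5 × 17/16 × 245/194 = (5 × 17 × 245) / (16 × 194) = 20825/3104
≈ 6.71 days

6.71 days


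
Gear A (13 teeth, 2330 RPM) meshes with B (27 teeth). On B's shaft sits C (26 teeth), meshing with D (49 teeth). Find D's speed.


Stage 1: RPM_B = RPM_A × t_A/t_B = 2330 × 13/27 = 30290/27 ≈ 1121.85
B and C share a shaft → RPM_C = RPM_B
Stage 2: RPM_D = RPM_C × t_C/t_D = RPM_A × (t_A×t_C)/(t_B×t_D)
Overall ratio = (13×26)/(27×49) = 338/1323
RPM_D = 2330 × 338/1323 = 787540/1323
≈ 595.27 RPM

595.27 RPM


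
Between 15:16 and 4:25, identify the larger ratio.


15/16 = 0.9375
4/25 = 0.1600
0.9375 > 0.1600, so 15:16 is greater
= 15:16

15:16


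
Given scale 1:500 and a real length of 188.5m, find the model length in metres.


Model size = real / scale
= 188.5 / 500
= 0.3770 m

0.3770 m


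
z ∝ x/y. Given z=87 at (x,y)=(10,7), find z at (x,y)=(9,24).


z = k·x/y
Solve for k using the known point: k = z·y/x = 87×7/10 = 609/10 = 60.9000
Now evaluate at x=9, y=24:
z = k × 9 / 24 = (609 × 9) / (10 × 24) = 5481/240
= 22.8375

22.8375


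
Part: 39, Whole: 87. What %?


Percentage = (part / whole) × 100
= (39 / 87) × 100
≈ 44.83%

44.83%


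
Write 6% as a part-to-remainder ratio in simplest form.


6% means 6 parts out of 100; remainder = 94
Part : remainder = 6:94
GCD = 2
= 3:47

3:47


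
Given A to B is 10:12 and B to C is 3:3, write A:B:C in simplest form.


Match B: multiply A:B by 3 → 30:36
Multiply B:C by 12 → 36:36
Combined: 30:36:36
GCD = 6
= 5:6:6

5:6:6


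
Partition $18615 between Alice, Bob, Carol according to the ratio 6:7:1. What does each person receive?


Total parts = 6 + 7 + 1 = 14
Alice: 18615 × 6/14 = 7977.86
Bob: 18615 × 7/14 = 9307.50
Carol: 18615 × 1/14 = 1329.64
= Alice: $7977.86, Bob: $9307.50, Carol: $1329.64

Alice: $7977.86, Bob: $9307.50, Carol: $1329.64


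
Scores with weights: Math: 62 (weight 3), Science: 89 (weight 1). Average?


Numerator = 62×3 + 89×1
= 186 + 89
= 275
Total weight = 4
Weighted avg = 275/4
= 68.75

68.75


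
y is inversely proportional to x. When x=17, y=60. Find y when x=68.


Inverse proportion: x × y = constant
k = 17 × 60 = 1020
y₂ = k / 68 = 1020 / 68
= 15.00

15.00


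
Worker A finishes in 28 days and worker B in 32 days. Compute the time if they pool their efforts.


Rate of A = 1/28 per day
Rate of B = 1/32 per day
Combined rate = 1/28 + 1/32 = 60/896 ≈ 0.0670 per day
Days = 1 / combined rate = 896/60
≈ 14.93 days

14.93 days


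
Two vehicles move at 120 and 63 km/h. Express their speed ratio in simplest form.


Ratio = 120:63
GCD = 3
Simplified = 40:21
Time ratio (same distance) = 21:40
Speed ratio = 40:21

40:21


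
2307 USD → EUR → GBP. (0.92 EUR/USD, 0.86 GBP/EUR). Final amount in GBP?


Step 1: 2307 USD × 0.92 = 2122.44 EUR
Step 2: 2122.44 EUR × 0.86 = 1825.30 GBP
Implied rate USD→GBP = 0.92 × 0.86 = 0.7912
= 1825.30 GBP

1825.30 GBP


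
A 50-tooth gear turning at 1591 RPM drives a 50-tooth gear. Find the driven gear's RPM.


Gear ratio = 50:50 = 1:1
RPM_B = RPM_A × (teeth_A / teeth_B)
= 1591 × (50/50)
= 1591.0 RPM

1591.0 RPM


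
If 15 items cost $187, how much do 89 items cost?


Direct proportion: y/x = constant
k = 187/15 ≈ 12.4667
y₂ = k × 89 = 187 × 89 / 15 = 16643/15
≈ 1109.53

1109.53


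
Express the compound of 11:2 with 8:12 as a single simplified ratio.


Compound ratio = (11×8) : (2×12)
= 88:24
GCD = 8
= 11:3

11:3


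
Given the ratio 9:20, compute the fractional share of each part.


Total parts = 9 + 20 = 29
First part: 9/29 = 9/29
Second part: 20/29 = 20/29
= 9/29 and 20/29

9/29 and 20/29


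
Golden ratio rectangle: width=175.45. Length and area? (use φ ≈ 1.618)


φ = (1 + √5) / 2 ≈ 1.618
Length = width × φ = 175.45 × 1.618 = 283.8781
≈ 283.88
Area = width × length = 175.45 × 283.8781 = 49806.412645 ≈ 49806.41
= Length: 283.88, Area: 49806.41

Length: 283.88, Area: 49806.41


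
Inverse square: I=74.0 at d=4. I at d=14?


I₁d₁² = I₂d₂²
I₂ = I₁ × (d₁/d₂)²
= 74.0 × (4/14)²
= 74.0 × 16/196
= 1184/196
≈ 6.0408

6.0408
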